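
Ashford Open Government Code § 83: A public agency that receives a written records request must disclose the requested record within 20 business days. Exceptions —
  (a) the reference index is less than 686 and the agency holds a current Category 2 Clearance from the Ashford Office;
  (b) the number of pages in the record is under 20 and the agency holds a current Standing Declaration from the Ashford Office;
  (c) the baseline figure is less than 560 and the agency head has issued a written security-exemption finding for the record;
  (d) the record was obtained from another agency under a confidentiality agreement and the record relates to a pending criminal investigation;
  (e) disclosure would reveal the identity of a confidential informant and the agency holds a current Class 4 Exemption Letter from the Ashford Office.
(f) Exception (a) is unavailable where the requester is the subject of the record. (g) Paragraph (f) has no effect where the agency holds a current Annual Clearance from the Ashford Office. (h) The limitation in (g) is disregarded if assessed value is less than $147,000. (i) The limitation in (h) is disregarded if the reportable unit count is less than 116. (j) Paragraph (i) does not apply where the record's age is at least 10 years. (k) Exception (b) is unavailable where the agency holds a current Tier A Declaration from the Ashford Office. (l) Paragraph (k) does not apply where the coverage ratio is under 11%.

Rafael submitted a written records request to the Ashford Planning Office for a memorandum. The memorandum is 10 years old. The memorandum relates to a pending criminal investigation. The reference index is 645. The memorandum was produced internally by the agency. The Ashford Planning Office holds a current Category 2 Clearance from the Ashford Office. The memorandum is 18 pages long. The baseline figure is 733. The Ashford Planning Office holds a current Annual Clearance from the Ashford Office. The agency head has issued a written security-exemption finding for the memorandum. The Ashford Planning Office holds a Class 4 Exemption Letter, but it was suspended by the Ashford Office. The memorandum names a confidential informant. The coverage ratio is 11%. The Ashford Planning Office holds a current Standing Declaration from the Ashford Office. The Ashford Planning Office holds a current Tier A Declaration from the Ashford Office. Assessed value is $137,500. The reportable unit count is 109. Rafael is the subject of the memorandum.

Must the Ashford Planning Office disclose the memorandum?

Exception (a): the reference index is 645, less than the 686 limit; a current Category 2 Clearance is held — every condition holds. But: (f) operates against (a): Rafael is the subject of the memorandum. (g) would limit (f) — a current Annual Clearance is held — but (h) sets (g) aside: (h) operates — assessed value is $137,500, less than the $147,000 limit. (i) operates (the reportable unit count is 109, less than the 116 limit), but is overridden by (j): (j) is triggered — the record's age is 10 years, meeting the 10 years threshold. So (a) is unavailable.
Exception (b)'s conditions are all satisfied: the number of pages in the record is 18, under the 20 limit; a current Standing Declaration is held. But applying paragraphs (k)–(l): (k) applies — a current Tier A Declaration is held. (l), which would lift (k), is not engaged — the coverage ratio is 11%, not under 11%. (b) is therefore removed.
Exception (c) requires that the baseline figure is less than 560; but the baseline figure is 733, not less than 560, so (c) is unavailable.
Exception (d) requires that the record was obtained from another agency under a confidentiality agreement; but the memorandum was produced internally, so (d) is unavailable.
Exception (e) does not apply: no current Class 4 Exemption Letter is held.
No exception is made out. the Ashford Planning Office falls within the general rule.

Yes — the Ashford Planning Office must disclose the memorandum.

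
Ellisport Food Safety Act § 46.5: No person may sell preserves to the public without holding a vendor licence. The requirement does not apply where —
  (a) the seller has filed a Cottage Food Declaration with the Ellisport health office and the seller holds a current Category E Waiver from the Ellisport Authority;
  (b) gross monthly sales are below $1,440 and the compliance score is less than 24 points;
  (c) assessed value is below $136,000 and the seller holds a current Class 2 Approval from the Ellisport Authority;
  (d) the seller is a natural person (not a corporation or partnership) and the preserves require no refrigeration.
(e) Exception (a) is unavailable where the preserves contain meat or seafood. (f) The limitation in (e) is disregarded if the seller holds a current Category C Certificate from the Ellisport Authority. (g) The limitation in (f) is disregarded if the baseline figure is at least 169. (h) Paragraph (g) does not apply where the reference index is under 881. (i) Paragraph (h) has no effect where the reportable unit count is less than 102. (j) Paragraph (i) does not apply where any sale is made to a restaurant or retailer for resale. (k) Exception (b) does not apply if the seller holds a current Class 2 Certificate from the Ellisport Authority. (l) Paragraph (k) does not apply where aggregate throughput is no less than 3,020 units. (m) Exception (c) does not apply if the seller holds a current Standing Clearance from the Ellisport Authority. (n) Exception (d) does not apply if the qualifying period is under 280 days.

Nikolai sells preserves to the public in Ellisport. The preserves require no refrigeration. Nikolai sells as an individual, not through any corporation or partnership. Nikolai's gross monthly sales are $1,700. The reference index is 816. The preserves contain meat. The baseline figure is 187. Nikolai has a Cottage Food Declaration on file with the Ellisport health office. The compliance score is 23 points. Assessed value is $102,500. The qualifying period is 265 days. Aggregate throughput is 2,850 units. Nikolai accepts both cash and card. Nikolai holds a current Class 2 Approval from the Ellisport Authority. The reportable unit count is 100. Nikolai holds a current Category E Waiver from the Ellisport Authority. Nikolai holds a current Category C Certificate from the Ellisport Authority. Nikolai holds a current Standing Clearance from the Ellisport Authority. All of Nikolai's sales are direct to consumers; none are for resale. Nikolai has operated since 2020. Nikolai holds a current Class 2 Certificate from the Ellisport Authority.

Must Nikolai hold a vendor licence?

Yes — Nikolai must hold a vendor licence.

Exception (a): a Cottage Food Declaration is on file; a current Category E Waiver is held — every condition holds. Turning to paragraphs (e)–(j): (e) is triggered — the preserves contain meat. (f) would limit (e) — a current Category C Certificate is held — but (g) sets (f) aside: (g) is triggered — the baseline figure is 187, meeting the 169 threshold. (h) applies (the reference index is 816, under the 881 limit), but is itself disapplied by (i): (i) operates against (h): the reportable unit count is 100, less than the 102 limit. (j) is inapplicable (no sales are for resale), so (i) stands. So (a) is unavailable.
Exception (b) fails — gross monthly sales are $1,700, not below $1,440.
All of (c)'s requirements are met (assessed value is $102,500, below the $136,000 limit; a current Class 2 Approval is held). However, paragraph (m) must be considered: (m) is engaged — a current Standing Clearance is held. (c) is therefore removed.
Exception (d) is satisfied on its face — the seller is a natural person; the preserves are shelf-stable. However, paragraph (n) must be considered: (n) operates — the qualifying period is 265 days, under the 280 days limit. (d) is therefore removed.
None of the exceptions is available; § 46.5 applies in full.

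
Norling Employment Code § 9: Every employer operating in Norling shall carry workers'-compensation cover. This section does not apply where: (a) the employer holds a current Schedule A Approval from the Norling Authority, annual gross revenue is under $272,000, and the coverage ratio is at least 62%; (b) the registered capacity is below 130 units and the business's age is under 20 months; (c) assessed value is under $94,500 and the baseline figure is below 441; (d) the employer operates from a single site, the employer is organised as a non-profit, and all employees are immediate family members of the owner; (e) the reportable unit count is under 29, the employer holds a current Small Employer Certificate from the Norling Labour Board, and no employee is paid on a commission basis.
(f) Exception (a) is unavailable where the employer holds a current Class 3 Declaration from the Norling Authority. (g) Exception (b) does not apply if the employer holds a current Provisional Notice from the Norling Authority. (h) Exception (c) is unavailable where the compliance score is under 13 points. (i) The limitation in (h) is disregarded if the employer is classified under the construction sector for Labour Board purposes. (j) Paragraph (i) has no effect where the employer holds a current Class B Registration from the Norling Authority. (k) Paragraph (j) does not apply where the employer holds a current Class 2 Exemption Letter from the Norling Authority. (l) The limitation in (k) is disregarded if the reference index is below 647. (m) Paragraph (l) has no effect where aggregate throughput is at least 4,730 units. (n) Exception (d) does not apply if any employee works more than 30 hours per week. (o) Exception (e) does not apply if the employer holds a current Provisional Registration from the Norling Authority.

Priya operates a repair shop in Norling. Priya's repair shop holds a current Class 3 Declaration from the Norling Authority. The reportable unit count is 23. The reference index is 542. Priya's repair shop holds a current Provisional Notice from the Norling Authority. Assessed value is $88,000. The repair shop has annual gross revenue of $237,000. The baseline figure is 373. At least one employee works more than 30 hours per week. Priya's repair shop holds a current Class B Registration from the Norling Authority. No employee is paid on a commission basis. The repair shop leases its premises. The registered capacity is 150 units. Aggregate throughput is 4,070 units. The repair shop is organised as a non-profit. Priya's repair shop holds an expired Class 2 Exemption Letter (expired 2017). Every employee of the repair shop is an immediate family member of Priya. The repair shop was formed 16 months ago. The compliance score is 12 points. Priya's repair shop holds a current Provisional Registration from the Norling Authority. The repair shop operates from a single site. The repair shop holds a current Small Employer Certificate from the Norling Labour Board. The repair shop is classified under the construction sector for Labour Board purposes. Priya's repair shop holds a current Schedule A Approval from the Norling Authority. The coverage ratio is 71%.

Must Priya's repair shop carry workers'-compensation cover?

Exception (a)'s conditions are all satisfied: a current Schedule A Approval is held; annual gross revenue is $237,000, under the $272,000 limit; the coverage ratio is 71%, meeting the 62% threshold. Turning to paragraph (f): (f) operates against (a): a current Class 3 Declaration is held. Exception (a) does not apply.
Exception (b) requires that the registered capacity is below 130 units; but the registered capacity is 150 units, not below 130 units, so (b) is unavailable.
Exception (c)'s conditions are all satisfied: assessed value is $88,000, under the $94,500 limit; the baseline figure is 373, below the 441 limit. But: (h) is engaged — the compliance score is 12 points, under the 13 points limit. (i) is engaged (the repair shop is classified under the construction sector), but is displaced by (j): (j) is triggered — a current Class B Registration is held. (k) does not operate here (there is no Class 2 Exemption Letter in force), so (j) stands. (c) is therefore removed.
Exception (d)'s conditions are all satisfied: the employer operates from a single site; the employer is a non-profit; every employee is an immediate family member. But applying paragraph (n): (n) operates against (d): at least one employee exceeds 30 hours/week. (d) is therefore removed.
Exception (e) is satisfied on its face — the reportable unit count is 23, under the 29 limit; a current Small Employer Certificate is held; no employee is paid on commission. But applying paragraph (o): (o) operates against (e): a current Provisional Registration is held. (e) is therefore removed.
No exception applies. The general rule governs.

Yes — Priya's repair shop must carry workers'-compensation cover.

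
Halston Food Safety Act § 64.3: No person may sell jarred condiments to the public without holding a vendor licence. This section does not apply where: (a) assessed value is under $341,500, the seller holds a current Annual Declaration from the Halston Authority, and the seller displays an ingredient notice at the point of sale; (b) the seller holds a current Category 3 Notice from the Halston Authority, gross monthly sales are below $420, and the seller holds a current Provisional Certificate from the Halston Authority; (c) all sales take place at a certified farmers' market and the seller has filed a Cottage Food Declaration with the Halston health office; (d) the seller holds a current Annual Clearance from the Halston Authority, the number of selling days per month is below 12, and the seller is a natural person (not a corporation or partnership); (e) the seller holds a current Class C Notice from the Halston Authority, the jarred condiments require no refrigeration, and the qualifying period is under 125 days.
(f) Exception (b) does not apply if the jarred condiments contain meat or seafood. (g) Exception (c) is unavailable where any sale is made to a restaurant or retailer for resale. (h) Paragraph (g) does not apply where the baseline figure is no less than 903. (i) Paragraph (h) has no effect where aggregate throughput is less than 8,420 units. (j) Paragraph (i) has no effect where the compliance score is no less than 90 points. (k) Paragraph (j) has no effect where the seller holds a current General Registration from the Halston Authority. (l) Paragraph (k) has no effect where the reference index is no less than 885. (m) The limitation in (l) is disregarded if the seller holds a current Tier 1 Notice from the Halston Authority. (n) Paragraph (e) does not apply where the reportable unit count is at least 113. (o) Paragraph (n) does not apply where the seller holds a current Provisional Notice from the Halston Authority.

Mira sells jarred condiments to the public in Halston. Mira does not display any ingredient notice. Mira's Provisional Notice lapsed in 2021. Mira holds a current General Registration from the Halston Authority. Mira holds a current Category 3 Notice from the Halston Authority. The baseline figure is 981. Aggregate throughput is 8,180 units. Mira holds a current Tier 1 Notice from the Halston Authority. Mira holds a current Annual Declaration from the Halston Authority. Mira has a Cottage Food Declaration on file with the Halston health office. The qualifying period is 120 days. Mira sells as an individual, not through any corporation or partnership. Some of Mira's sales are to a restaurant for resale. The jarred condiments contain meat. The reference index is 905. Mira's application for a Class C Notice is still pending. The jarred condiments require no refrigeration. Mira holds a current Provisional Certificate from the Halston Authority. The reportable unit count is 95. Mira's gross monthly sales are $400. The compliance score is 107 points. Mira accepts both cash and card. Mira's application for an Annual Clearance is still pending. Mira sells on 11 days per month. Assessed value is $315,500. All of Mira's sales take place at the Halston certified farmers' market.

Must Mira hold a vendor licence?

Yes — Mira must hold a vendor licence.

Exception (a) requires that the seller displays an ingredient notice at the point of sale; but no ingredient notice is displayed, so (a) is unavailable.
All of (b)'s requirements are met (a current Category 3 Notice is held; gross monthly sales are $400, below the $420 limit; a current Provisional Certificate is held). But: (f) operates against (b): the jarred condiments contain meat. Exception (b) does not apply.
Exception (c): all sales are at a certified farmers' market; a Cottage Food Declaration is on file — every condition holds. Turning to paragraphs (g)–(m): (g) is engaged — some sales are to a restaurant for resale. (h) operates (the baseline figure is 981, meeting the 903 threshold), but is displaced by (i): (i) operates against (h): aggregate throughput is 8,180 units, less than the 8,420 units limit. (j) is triggered (the compliance score is 107 points, meeting the 90 points threshold), but yields to (k): (k) operates against (j): a current General Registration is held. (l) operates (the reference index is 905, meeting the 885 threshold), but is overridden by (m): (m) operates against (l): a current Tier 1 Notice is held. Exception (c) does not apply.
Exception (d) requires that the seller holds a current Annual Clearance from the Halston Authority; but the Annual Clearance is not current, so (d) is unavailable.
Exception (e) requires that the seller holds a current Class C Notice from the Halston Authority; but the Class C Notice is not current, so (e) is unavailable.
None of the exceptions is available; § 64.3 applies in full.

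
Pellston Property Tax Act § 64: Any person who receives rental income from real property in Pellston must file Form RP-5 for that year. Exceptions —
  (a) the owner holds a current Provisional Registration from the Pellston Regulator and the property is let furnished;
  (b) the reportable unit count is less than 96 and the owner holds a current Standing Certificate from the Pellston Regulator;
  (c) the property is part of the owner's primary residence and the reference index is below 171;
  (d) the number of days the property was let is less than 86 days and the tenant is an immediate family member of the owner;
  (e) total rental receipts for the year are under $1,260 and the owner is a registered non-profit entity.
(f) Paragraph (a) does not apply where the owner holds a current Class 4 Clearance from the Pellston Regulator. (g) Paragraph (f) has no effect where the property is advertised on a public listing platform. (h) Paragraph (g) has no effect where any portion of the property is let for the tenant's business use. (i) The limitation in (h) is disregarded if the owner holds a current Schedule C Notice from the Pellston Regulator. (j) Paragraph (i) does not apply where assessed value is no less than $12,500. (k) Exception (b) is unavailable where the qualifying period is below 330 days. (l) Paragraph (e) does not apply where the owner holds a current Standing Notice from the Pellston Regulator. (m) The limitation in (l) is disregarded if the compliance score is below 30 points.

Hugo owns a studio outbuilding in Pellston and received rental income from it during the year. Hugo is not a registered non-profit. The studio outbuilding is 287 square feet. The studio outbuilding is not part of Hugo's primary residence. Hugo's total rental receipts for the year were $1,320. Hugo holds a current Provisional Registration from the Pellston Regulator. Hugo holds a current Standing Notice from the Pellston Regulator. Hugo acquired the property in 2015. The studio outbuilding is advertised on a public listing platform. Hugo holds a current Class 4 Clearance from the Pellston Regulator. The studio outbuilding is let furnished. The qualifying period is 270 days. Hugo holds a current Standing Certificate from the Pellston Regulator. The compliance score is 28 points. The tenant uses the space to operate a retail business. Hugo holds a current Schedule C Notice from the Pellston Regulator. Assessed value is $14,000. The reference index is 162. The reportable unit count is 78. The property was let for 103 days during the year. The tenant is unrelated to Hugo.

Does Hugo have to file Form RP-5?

Yes — Hugo must file Form RP-5.

All of (a)'s requirements are met (a current Provisional Registration is held; the property is let furnished). Turning to paragraphs (f)–(j): (f) operates against (a): a current Class 4 Clearance is held. (g) is triggered (the property is publicly advertised), but is itself disapplied by (h): (h) operates against (g): the space is let for business use. (i) is engaged (a current Schedule C Notice is held), but is displaced by (j): (j) operates against (i): assessed value is $14,000, meeting the $12,500 threshold. Exception (a) does not apply.
Exception (b)'s conditions are all satisfied: the reportable unit count is 78, less than the 96 limit; a current Standing Certificate is held. But: (k) is engaged — the qualifying period is 270 days, below the 330 days limit. (b) is therefore removed.
Exception (c) fails — the studio outbuilding is not part of the primary residence.
Exception (d) requires that the number of days the property was let is less than 86 days; but the number of days the property was let is 103 days, not less than 86 days, so (d) is unavailable.
Exception (e) fails — total rental receipts for the year are $1,320, not under $1,260.
Every exception is unavailable, so the rule governs.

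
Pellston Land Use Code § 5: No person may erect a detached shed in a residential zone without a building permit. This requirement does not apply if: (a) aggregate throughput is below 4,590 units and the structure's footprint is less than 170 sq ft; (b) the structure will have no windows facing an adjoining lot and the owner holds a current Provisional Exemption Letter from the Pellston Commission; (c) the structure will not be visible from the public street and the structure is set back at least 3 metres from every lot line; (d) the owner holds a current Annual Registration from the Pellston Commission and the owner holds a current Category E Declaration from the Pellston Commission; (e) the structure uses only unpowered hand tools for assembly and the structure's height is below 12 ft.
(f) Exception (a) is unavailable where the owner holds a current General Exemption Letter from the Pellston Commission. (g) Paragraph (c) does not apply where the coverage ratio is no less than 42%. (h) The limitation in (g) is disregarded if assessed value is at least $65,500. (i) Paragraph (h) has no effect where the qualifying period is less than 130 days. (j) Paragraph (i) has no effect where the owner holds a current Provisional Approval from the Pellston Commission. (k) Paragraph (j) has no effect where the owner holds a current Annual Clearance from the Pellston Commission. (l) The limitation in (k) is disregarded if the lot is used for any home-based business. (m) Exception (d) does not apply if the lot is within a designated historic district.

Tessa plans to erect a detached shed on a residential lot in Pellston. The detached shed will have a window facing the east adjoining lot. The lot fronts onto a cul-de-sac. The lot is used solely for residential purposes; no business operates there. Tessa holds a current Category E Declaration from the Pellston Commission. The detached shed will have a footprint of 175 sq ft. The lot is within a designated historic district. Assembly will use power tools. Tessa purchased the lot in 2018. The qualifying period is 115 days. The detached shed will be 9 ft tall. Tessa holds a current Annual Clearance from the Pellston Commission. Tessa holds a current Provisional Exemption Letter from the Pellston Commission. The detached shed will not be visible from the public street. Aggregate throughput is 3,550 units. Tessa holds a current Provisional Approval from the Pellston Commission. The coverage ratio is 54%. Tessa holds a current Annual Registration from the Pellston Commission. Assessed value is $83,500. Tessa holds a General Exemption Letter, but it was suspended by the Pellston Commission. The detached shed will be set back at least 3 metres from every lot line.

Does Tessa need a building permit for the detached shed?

Exception (a) does not apply: the structure's footprint is 175 sq ft, not less than 170 sq ft.
Exception (b) does not apply: a window faces an adjoining lot.
All of (c)'s requirements are met (the structure will not be visible from the street; the setback is at least 3 m on every side). But: (g) is triggered — the coverage ratio is 54%, meeting the 42% threshold. (h) is engaged (assessed value is $83,500, meeting the $65,500 threshold), but is overridden by (i): (i) operates against (h): the qualifying period is 115 days, less than the 130 days limit. (j) operates (a current Provisional Approval is held), but is displaced by (k): (k) operates against (j): a current Annual Clearance is held. (l), which would lift (k), is inapplicable — the lot is solely residential. (c) is therefore removed.
Exception (d) is satisfied on its face — a current Annual Registration is held; a current Category E Declaration is held. But applying paragraph (m): (m) is triggered — the lot is in a historic district. Exception (d) does not apply.
Exception (e) fails — assembly uses power tools.
No exception displaces § 5.

Yes — Tessa must obtain a building permit.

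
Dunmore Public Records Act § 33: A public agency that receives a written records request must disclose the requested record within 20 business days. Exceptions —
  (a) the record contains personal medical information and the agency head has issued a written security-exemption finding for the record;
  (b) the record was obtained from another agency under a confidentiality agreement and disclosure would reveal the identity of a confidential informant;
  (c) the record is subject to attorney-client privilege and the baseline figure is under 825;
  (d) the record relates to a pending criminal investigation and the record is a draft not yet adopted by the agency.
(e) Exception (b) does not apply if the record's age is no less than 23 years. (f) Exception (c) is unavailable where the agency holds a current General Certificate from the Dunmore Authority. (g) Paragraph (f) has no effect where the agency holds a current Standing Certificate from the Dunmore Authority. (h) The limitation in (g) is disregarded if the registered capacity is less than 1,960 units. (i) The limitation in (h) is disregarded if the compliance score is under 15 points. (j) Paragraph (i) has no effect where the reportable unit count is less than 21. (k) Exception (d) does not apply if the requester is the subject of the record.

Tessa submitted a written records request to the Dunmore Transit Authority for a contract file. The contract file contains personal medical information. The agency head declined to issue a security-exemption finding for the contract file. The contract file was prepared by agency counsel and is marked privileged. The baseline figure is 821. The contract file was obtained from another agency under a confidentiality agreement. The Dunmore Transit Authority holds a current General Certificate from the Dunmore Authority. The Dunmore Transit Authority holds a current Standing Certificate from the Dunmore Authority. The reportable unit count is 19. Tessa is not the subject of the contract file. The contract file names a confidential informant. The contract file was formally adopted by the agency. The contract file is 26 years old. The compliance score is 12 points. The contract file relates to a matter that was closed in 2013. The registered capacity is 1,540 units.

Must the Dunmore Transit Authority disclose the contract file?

Exception (a) does not apply: the agency head declined to issue a security-exemption finding.
Exception (b): the contract file was obtained under a confidentiality agreement; the contract file names a confidential informant — every condition holds. But: (e) operates against (b): the record's age is 26 years, meeting the 23 years threshold. So (b) is unavailable.
Exception (c): the contract file is privileged; the baseline figure is 821, under the 825 limit — every condition holds. Turning to paragraphs (f)–(j): (f) is triggered — a current General Certificate is held. (g) would limit (f) — a current Standing Certificate is held — but (h) sets (g) aside: (h) is engaged — the registered capacity is 1,540 units, less than the 1,960 units limit. (i) would limit (h) — the compliance score is 12 points, under the 15 points limit — but (j) sets (i) aside: (j) is engaged — the reportable unit count is 19, less than the 21 limit. (c) is therefore removed.
Exception (d) requires that the record relates to a pending criminal investigation; but the contract file relates to a closed matter, so (d) is unavailable.
No exception displaces § 33.

Yes — the Dunmore Transit Authority must disclose the contract file.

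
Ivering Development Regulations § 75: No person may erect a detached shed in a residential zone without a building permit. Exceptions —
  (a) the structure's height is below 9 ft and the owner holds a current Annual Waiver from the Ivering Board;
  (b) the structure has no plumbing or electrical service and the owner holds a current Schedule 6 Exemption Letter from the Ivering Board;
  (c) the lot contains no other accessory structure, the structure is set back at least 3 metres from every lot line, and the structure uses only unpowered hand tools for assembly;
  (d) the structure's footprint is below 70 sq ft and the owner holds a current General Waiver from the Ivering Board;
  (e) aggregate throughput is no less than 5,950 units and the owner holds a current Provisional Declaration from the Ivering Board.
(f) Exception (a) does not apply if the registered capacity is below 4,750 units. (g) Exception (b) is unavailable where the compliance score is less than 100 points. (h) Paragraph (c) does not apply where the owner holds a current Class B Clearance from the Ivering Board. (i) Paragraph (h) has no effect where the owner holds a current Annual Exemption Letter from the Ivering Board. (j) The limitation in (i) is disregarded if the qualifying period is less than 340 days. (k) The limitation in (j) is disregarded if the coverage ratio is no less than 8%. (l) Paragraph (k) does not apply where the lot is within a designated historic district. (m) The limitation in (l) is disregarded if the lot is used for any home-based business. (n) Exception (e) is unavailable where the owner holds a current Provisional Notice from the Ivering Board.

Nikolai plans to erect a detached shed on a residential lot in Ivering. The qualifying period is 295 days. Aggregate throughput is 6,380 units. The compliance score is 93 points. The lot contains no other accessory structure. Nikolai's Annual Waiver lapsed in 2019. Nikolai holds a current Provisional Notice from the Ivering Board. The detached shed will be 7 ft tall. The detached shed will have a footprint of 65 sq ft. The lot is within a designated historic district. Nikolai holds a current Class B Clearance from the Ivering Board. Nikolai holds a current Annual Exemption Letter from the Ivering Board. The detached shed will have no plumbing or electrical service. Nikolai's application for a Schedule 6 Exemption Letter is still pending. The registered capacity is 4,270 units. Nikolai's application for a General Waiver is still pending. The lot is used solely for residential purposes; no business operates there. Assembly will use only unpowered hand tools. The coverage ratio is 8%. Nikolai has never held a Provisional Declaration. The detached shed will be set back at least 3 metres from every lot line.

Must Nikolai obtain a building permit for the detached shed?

Yes — Nikolai must obtain a building permit.

Exception (a) fails — the Annual Waiver is not current.
Exception (b) does not apply: the Schedule 6 Exemption Letter is not current.
Exception (c): the lot has no other accessory structure; the setback is at least 3 m on every side; assembly uses only hand tools — every condition holds. But applying paragraphs (h)–(m): (h) operates against (c): a current Class B Clearance is held. (i) would limit (h) — a current Annual Exemption Letter is held — but (j) sets (i) aside: (j) operates — the qualifying period is 295 days, less than the 340 days limit. (k) is triggered (the coverage ratio is 8%, meeting the 8% threshold), but is overridden by (l): (l) operates against (k): the lot is in a historic district. (m) is inapplicable (the lot is solely residential), so (l) stands. Exception (c) does not apply.
Exception (d) fails — there is no General Waiver in force.
Exception (e) fails — there is no Provisional Declaration in force.
None of the exceptions is available; § 75 applies in full.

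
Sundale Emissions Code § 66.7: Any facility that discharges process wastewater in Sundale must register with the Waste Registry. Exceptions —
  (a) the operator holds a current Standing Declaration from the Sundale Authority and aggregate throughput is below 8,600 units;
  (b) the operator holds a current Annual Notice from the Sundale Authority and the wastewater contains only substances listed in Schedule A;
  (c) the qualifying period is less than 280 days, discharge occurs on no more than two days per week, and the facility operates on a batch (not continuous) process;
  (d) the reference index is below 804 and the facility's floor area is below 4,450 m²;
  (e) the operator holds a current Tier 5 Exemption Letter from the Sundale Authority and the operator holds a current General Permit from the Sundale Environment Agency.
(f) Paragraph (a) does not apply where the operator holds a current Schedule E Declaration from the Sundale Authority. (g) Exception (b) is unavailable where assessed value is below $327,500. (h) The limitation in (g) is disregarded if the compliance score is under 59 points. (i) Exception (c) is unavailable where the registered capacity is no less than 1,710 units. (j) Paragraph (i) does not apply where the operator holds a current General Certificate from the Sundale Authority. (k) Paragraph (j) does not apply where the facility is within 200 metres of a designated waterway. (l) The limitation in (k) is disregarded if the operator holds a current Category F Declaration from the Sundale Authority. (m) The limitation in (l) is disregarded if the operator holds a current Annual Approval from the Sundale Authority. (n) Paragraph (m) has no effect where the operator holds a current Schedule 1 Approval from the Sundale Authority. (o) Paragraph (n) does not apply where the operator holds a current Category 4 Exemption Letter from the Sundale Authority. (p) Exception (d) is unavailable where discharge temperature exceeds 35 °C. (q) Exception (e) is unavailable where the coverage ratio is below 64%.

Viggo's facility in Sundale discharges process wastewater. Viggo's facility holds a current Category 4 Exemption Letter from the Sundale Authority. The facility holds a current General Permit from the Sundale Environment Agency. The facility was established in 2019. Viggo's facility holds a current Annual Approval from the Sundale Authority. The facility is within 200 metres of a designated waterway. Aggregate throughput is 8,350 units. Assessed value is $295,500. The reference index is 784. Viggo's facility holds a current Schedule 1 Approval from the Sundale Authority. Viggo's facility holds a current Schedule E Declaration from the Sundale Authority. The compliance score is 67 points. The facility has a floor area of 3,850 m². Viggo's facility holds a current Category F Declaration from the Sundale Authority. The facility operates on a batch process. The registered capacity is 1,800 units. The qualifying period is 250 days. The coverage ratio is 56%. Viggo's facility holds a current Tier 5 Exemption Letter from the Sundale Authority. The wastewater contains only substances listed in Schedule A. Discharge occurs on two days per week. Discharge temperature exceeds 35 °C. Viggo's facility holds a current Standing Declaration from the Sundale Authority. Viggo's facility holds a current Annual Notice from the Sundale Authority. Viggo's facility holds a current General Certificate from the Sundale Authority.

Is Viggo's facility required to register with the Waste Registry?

All of (a)'s requirements are met (a current Standing Declaration is held; aggregate throughput is 8,350 units, below the 8,600 units limit). But: (f) operates against (a): a current Schedule E Declaration is held. So (a) is unavailable.
Exception (b)'s conditions are all satisfied: a current Annual Notice is held; the wastewater is Schedule-A-only. Turning to paragraphs (g)–(h): (g) is engaged — assessed value is $295,500, below the $327,500 limit. (h) is not engaged (the compliance score is 67 points, not under 59 points), so (g) stands. (b) is therefore removed.
Exception (c)'s conditions are all satisfied: the qualifying period is 250 days, less than the 280 days limit; discharge occurs on no more than two days per week; the facility operates on a batch process. But applying paragraphs (i)–(o): (i) applies — the registered capacity is 1,800 units, meeting the 1,710 units threshold. (j) operates (a current General Certificate is held), but is overridden by (k): (k) operates against (j): the facility is within 200 m of a designated waterway. (l) would limit (k) — a current Category F Declaration is held — but (m) sets (l) aside: (m) operates against (l): a current Annual Approval is held. (n) applies (a current Schedule 1 Approval is held), but is set aside by (o): (o) is engaged — a current Category 4 Exemption Letter is held. Exception (c) does not apply.
Exception (d) is satisfied on its face — the reference index is 784, below the 804 limit; the facility's floor area is 3,850 m², below the 4,450 m² limit. But: (p) operates against (d): discharge temperature exceeds 35 °C. So (d) is unavailable.
Exception (e): a current Tier 5 Exemption Letter is held; a current General Permit is held — every condition holds. However, paragraph (q) must be considered: (q) is triggered — the coverage ratio is 56%, below the 64% limit. So (e) is unavailable.
No exception displaces § 66.7.

Yes — Viggo's facility must register with the Waste Registry.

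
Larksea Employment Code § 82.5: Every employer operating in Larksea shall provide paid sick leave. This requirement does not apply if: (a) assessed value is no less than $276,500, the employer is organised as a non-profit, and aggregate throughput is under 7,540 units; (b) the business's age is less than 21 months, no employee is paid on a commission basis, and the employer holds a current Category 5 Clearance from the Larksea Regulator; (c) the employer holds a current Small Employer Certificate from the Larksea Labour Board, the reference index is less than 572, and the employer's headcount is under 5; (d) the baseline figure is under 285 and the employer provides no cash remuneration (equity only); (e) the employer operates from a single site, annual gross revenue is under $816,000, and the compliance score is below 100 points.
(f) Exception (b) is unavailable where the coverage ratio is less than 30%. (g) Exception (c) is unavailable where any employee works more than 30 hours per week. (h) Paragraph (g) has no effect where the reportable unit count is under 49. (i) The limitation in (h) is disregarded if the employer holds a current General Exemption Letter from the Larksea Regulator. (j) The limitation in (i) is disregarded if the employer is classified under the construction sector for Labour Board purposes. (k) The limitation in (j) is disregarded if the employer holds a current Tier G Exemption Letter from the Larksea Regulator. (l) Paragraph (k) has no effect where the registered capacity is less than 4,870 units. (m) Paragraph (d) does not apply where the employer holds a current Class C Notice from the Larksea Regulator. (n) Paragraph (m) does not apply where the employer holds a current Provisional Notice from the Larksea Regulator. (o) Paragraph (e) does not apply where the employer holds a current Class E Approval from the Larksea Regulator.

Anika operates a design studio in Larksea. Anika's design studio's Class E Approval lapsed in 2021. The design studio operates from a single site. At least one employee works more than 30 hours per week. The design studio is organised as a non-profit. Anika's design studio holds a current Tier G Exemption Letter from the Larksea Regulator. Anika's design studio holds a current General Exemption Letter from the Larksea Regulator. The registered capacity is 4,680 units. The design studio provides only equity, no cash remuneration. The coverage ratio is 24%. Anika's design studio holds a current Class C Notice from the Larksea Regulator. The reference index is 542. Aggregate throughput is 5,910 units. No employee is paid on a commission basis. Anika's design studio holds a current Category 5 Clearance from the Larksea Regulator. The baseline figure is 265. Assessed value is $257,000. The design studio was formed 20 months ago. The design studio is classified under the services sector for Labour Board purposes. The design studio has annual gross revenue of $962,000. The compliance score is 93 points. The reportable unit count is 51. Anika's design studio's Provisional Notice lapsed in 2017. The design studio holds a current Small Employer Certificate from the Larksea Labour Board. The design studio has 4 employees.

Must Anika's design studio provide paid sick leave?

Exception (a) fails — assessed value is $257,000, short of $276,500.
Exception (b) is satisfied on its face — the business's age is 20 months, less than the 21 months limit; no employee is paid on commission; a current Category 5 Clearance is held. However, paragraph (f) must be considered: (f) applies — the coverage ratio is 24%, less than the 30% limit. Exception (b) does not apply.
Exception (c): a current Small Employer Certificate is held; the reference index is 542, less than the 572 limit; the employer's headcount is 4, under the 5 limit — every condition holds. Turning to paragraphs (g)–(l): (g) operates against (c): at least one employee exceeds 30 hours/week. (h) is not engaged (the reportable unit count is 51, not under 49), so (g) stands. Exception (c) does not apply.
All of (d)'s requirements are met (the baseline figure is 265, under the 285 limit; remuneration is equity-only). However, paragraphs (m)–(n) must be considered: (m) is engaged — a current Class C Notice is held. (n) is inapplicable (no current Provisional Notice is held), so (m) stands. Exception (d) does not apply.
Exception (e) does not apply: annual gross revenue is $962,000, not under $816,000.
None of the exceptions is available; § 82.5 applies in full.

Yes — Anika's design studio must provide paid sick leave.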